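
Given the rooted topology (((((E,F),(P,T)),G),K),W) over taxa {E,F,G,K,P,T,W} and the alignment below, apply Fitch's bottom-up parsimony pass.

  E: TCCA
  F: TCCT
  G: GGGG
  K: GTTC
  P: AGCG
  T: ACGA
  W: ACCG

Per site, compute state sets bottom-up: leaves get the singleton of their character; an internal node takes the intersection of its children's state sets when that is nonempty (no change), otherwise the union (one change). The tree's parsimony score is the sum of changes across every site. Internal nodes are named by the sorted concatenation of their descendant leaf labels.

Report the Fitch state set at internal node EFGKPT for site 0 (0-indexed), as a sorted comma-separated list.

G

[col 0] EF: children E:{T}, F:{T} ∩→ {T}; cost 0
[col 0] PT: children P:{A}, T:{A} ∩→ {A}; cost 0
[col 0] EFPT: children EF:{T}, PT:{A} ∪→ {A,T}; cost 1
[col 0] EFGPT: children EFPT:{A,T}, G:{G} ∪→ {A,G,T}; cost 1
[col 0] EFGKPT: children EFGPT:{A,G,T}, K:{G} ∩→ {G}; cost 0
[col 0] EFGKPTW: children EFGKPT:{G}, W:{A} ∪→ {A,G}; cost 1
[col 1] EF: children E:{C}, F:{C} ∩→ {C}; cost 0
[col 1] PT: children P:{G}, T:{C} ∪→ {C,G}; cost 1
[col 1] EFPT: children EF:{C}, PT:{C,G} ∩→ {C}; cost 0
[col 1] EFGPT: children EFPT:{C}, G:{G} ∪→ {C,G}; cost 1
[col 1] EFGKPT: children EFGPT:{C,G}, K:{T} ∪→ {C,G,T}; cost 1
[col 1] EFGKPTW: children EFGKPT:{C,G,T}, W:{C} ∩→ {C}; cost 0
[col 2] EF: children E:{C}, F:{C} ∩→ {C}; cost 0
[col 2] PT: children P:{C}, T:{G} ∪→ {C,G}; cost 1
[col 2] EFPT: children EF:{C}, PT:{C,G} ∩→ {C}; cost 0
[col 2] EFGPT: children EFPT:{C}, G:{G} ∪→ {C,G}; cost 1
[col 2] EFGKPT: children EFGPT:{C,G}, K:{T} ∪→ {C,G,T}; cost 1
[col 2] EFGKPTW: children EFGKPT:{C,G,T}, W:{C} ∩→ {C}; cost 0
[col 3] EF: children E:{A}, F:{T} ∪→ {A,T}; cost 1
[col 3] PT: children P:{G}, T:{A} ∪→ {A,G}; cost 1
[col 3] EFPT: children EF:{A,T}, PT:{A,G} ∩→ {A}; cost 0
[col 3] EFGPT: children EFPT:{A}, G:{G} ∪→ {A,G}; cost 1
[col 3] EFGKPT: children EFGPT:{A,G}, K:{C} ∪→ {A,C,G}; cost 1
[col 3] EFGKPTW: children EFGKPT:{A,C,G}, W:{G} ∩→ {G}; cost 0
per-site changes: [3, 3, 3, 4]; total = 13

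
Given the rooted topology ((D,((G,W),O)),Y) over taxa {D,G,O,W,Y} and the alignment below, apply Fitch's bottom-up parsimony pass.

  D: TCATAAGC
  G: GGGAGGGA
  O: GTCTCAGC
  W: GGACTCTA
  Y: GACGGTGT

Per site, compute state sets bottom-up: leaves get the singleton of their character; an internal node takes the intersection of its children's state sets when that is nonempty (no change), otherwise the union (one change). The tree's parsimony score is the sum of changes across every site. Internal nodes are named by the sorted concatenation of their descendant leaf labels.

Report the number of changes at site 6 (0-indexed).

1

[col 0] GW: children G:{G}, W:{G} ∩→ {G}; cost 0
[col 0] GOW: children GW:{G}, O:{G} ∩→ {G}; cost 0
[col 0] DGOW: children D:{T}, GOW:{G} ∪→ {G,T}; cost 1
[col 0] DGOWY: children DGOW:{G,T}, Y:{G} ∩→ {G}; cost 0
[col 1] GW: children G:{G}, W:{G} ∩→ {G}; cost 0
[col 1] GOW: children GW:{G}, O:{T} ∪→ {G,T}; cost 1
[col 1] DGOW: children D:{C}, GOW:{G,T} ∪→ {C,G,T}; cost 1
[col 1] DGOWY: children DGOW:{C,G,T}, Y:{A} ∪→ {A,C,G,T}; cost 1
[col 2] GW: children G:{G}, W:{A} ∪→ {A,G}; cost 1
[col 2] GOW: children GW:{A,G}, O:{C} ∪→ {A,C,G}; cost 1
[col 2] DGOW: children D:{A}, GOW:{A,C,G} ∩→ {A}; cost 0
[col 2] DGOWY: children DGOW:{A}, Y:{C} ∪→ {A,C}; cost 1
[col 3] GW: children G:{A}, W:{C} ∪→ {A,C}; cost 1
[col 3] GOW: children GW:{A,C}, O:{T} ∪→ {A,C,T}; cost 1
[col 3] DGOW: children D:{T}, GOW:{A,C,T} ∩→ {T}; cost 0
[col 3] DGOWY: children DGOW:{T}, Y:{G} ∪→ {G,T}; cost 1
[col 4] GW: children G:{G}, W:{T} ∪→ {G,T}; cost 1
[col 4] GOW: children GW:{G,T}, O:{C} ∪→ {C,G,T}; cost 1
[col 4] DGOW: children D:{A}, GOW:{C,G,T} ∪→ {A,C,G,T}; cost 1
[col 4] DGOWY: children DGOW:{A,C,G,T}, Y:{G} ∩→ {G}; cost 0
[col 5] GW: children G:{G}, W:{C} ∪→ {C,G}; cost 1
[col 5] GOW: children GW:{C,G}, O:{A} ∪→ {A,C,G}; cost 1
[col 5] DGOW: children D:{A}, GOW:{A,C,G} ∩→ {A}; cost 0
[col 5] DGOWY: children DGOW:{A}, Y:{T} ∪→ {A,T}; cost 1
[col 6] GW: children G:{G}, W:{T} ∪→ {G,T}; cost 1
[col 6] GOW: children GW:{G,T}, O:{G} ∩→ {G}; cost 0
[col 6] DGOW: children D:{G}, GOW:{G} ∩→ {G}; cost 0
[col 6] DGOWY: children DGOW:{G}, Y:{G} ∩→ {G}; cost 0
[col 7] GW: children G:{A}, W:{A} ∩→ {A}; cost 0
[col 7] GOW: children GW:{A}, O:{C} ∪→ {A,C}; cost 1
[col 7] DGOW: children D:{C}, GOW:{A,C} ∩→ {C}; cost 0
[col 7] DGOWY: children DGOW:{C}, Y:{T} ∪→ {C,T}; cost 1
per-site changes: [1, 3, 3, 3, 3, 3, 1, 2]; total = 19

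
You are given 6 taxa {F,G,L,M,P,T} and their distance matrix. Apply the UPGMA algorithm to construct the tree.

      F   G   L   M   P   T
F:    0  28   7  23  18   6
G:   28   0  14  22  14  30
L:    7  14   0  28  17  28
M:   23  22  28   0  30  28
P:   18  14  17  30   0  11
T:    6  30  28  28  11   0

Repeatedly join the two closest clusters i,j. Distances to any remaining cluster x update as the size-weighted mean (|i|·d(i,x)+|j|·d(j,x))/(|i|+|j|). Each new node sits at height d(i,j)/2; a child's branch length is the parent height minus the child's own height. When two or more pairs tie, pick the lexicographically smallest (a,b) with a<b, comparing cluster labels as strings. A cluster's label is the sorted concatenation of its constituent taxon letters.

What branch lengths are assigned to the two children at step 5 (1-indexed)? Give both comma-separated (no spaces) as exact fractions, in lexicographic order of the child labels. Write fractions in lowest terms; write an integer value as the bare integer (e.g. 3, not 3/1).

step 1: merge (F,T) at d=6; branch lengths F→3, T→3; new cluster FT
  updated: d(FT,G)=29, d(FT,L)=35/2, d(FT,M)=51/2, d(FT,P)=29/2
step 2: merge (G,L) at d=14; branch lengths G→7, L→7; new cluster GL
  updated: d(FT,GL)=93/4, d(GL,M)=25, d(GL,P)=31/2
step 3: merge (FT,P) at d=29/2; branch lengths FT→17/4, P→29/4; new cluster FPT
  updated: d(FPT,GL)=62/3, d(FPT,M)=27
step 4: merge (FPT,GL) at d=62/3; branch lengths FPT→37/12, GL→10/3; new cluster FGLPT
  updated: d(FGLPT,M)=131/5
step 5: merge (FGLPT,M) at d=131/5; branch lengths FGLPT→83/30, M→131/10; new cluster FGLMPT
final tree: ((((F:3,T:3):17/4,P:29/4):37/12,(G:7,L:7):10/3):83/30,M:131/10)
total length: 3227/60

83/30,131/10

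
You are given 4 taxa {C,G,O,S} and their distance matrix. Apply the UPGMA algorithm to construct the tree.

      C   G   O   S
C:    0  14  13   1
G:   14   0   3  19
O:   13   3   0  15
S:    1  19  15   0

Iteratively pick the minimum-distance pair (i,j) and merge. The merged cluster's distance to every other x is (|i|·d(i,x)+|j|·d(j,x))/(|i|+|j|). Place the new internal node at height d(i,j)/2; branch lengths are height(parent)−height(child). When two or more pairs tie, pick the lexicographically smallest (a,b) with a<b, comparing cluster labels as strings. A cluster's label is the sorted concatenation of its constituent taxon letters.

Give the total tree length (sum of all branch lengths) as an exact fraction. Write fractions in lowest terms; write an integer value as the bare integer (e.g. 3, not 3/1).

iteration 1: select C,S (d=1); attach at lengths (1/2, 1/2); label the merged cluster CS
  updated: d(CS,G)=33/2, d(CS,O)=14
iteration 2: select G,O (d=3); attach at lengths (3/2, 3/2); label the merged cluster GO
  updated: d(CS,GO)=61/4
iteration 3: select CS,GO (d=61/4); attach at lengths (57/8, 49/8); label the merged cluster CGOS
final tree: ((C:1/2,S:1/2):57/8,(G:3/2,O:3/2):49/8)
total length: 69/4

69/4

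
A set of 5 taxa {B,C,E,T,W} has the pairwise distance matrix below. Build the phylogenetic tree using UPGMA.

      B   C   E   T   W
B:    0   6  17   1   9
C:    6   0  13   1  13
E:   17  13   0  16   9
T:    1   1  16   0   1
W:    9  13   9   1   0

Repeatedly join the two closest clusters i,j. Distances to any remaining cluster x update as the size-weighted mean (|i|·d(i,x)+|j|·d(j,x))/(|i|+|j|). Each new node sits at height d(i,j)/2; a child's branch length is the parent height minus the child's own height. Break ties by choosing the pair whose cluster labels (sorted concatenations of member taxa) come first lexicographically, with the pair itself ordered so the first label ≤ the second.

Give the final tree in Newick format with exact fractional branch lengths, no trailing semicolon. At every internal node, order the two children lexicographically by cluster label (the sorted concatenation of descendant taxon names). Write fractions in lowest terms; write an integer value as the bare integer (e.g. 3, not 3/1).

step 1: merge (B,T) at d=1; branch lengths B→1/2, T→1/2; new cluster BT
  updated: d(BT,C)=7/2, d(BT,E)=33/2, d(BT,W)=5
step 2: merge (BT,C) at d=7/2; branch lengths BT→5/4, C→7/4; new cluster BCT
  updated: d(BCT,E)=46/3, d(BCT,W)=23/3
step 3: merge (BCT,W) at d=23/3; branch lengths BCT→25/12, W→23/6; new cluster BCTW
  updated: d(BCTW,E)=55/4
step 4: merge (BCTW,E) at d=55/4; branch lengths BCTW→73/24, E→55/8; new cluster BCETW
final tree: ((((B:1/2,T:1/2):5/4,C:7/4):25/12,W:23/6):73/24,E:55/8)
total length: 119/6

((((B:1/2,T:1/2):5/4,C:7/4):25/12,W:23/6):73/24,E:55/8)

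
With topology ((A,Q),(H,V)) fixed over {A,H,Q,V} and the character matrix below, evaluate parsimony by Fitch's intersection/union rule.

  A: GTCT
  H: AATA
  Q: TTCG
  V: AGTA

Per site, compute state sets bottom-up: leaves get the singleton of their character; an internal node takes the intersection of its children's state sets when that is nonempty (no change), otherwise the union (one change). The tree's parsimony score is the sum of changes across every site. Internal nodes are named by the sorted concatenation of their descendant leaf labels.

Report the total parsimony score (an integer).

7

site 0, node AQ: A={G} ∪ Q={T} → {G,T} (+1)
site 0, node HV: H={A} ∩ V={A} → {A} (+0)
site 0, node AHQV: AQ={G,T} ∪ HV={A} → {A,G,T} (+1)
site 1, node AQ: A={T} ∩ Q={T} → {T} (+0)
site 1, node HV: H={A} ∪ V={G} → {A,G} (+1)
site 1, node AHQV: AQ={T} ∪ HV={A,G} → {A,G,T} (+1)
site 2, node AQ: A={C} ∩ Q={C} → {C} (+0)
site 2, node HV: H={T} ∩ V={T} → {T} (+0)
site 2, node AHQV: AQ={C} ∪ HV={T} → {C,T} (+1)
site 3, node AQ: A={T} ∪ Q={G} → {G,T} (+1)
site 3, node HV: H={A} ∩ V={A} → {A} (+0)
site 3, node AHQV: AQ={G,T} ∪ HV={A} → {A,G,T} (+1)
per-site changes: [2, 2, 1, 2]; total = 7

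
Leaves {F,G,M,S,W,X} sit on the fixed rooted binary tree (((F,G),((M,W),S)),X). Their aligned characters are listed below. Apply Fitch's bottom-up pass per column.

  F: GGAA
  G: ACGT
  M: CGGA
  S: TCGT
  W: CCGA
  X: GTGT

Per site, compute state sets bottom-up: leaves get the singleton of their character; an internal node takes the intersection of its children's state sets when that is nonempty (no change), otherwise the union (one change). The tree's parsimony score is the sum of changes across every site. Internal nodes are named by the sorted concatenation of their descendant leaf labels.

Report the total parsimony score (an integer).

[col 0] FG: children F:{G}, G:{A} ∪→ {A,G}; cost 1
[col 0] MW: children M:{C}, W:{C} ∩→ {C}; cost 0
[col 0] MSW: children MW:{C}, S:{T} ∪→ {C,T}; cost 1
[col 0] FGMSW: children FG:{A,G}, MSW:{C,T} ∪→ {A,C,G,T}; cost 1
[col 0] FGMSWX: children FGMSW:{A,C,G,T}, X:{G} ∩→ {G}; cost 0
[col 1] FG: children F:{G}, G:{C} ∪→ {C,G}; cost 1
[col 1] MW: children M:{G}, W:{C} ∪→ {C,G}; cost 1
[col 1] MSW: children MW:{C,G}, S:{C} ∩→ {C}; cost 0
[col 1] FGMSW: children FG:{C,G}, MSW:{C} ∩→ {C}; cost 0
[col 1] FGMSWX: children FGMSW:{C}, X:{T} ∪→ {C,T}; cost 1
[col 2] FG: children F:{A}, G:{G} ∪→ {A,G}; cost 1
[col 2] MW: children M:{G}, W:{G} ∩→ {G}; cost 0
[col 2] MSW: children MW:{G}, S:{G} ∩→ {G}; cost 0
[col 2] FGMSW: children FG:{A,G}, MSW:{G} ∩→ {G}; cost 0
[col 2] FGMSWX: children FGMSW:{G}, X:{G} ∩→ {G}; cost 0
[col 3] FG: children F:{A}, G:{T} ∪→ {A,T}; cost 1
[col 3] MW: children M:{A}, W:{A} ∩→ {A}; cost 0
[col 3] MSW: children MW:{A}, S:{T} ∪→ {A,T}; cost 1
[col 3] FGMSW: children FG:{A,T}, MSW:{A,T} ∩→ {A,T}; cost 0
[col 3] FGMSWX: children FGMSW:{A,T}, X:{T} ∩→ {T}; cost 0
per-site changes: [3, 3, 1, 2]; total = 9

9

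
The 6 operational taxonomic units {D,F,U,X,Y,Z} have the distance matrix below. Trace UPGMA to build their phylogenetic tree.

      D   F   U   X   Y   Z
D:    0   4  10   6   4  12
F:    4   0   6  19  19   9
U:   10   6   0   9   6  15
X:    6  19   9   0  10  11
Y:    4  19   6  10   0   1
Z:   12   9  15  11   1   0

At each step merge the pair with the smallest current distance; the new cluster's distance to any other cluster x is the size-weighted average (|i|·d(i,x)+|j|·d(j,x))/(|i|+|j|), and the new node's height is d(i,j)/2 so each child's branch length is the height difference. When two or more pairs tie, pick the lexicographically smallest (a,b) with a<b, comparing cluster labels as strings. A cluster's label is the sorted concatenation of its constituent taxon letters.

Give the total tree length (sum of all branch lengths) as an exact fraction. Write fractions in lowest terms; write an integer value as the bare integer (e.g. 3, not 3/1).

iteration 1: select Y,Z (d=1); attach at lengths (1/2, 1/2); label the merged cluster YZ
  updated: d(D,YZ)=8, d(F,YZ)=14, d(U,YZ)=21/2, d(X,YZ)=21/2
iteration 2: select D,F (d=4); attach at lengths (2, 2); label the merged cluster DF
  updated: d(DF,U)=8, d(DF,X)=25/2, d(DF,YZ)=11
iteration 3: select DF,U (d=8); attach at lengths (2, 4); label the merged cluster DFU
  updated: d(DFU,X)=34/3, d(DFU,YZ)=65/6
iteration 4: select X,YZ (d=21/2); attach at lengths (21/4, 19/4); label the merged cluster XYZ
  updated: d(DFU,XYZ)=11
iteration 5: select DFU,XYZ (d=11); attach at lengths (3/2, 1/4); label the merged cluster DFUXYZ
final tree: (((D:2,F:2):2,U:4):3/2,(X:21/4,(Y:1/2,Z:1/2):19/4):1/4)
total length: 91/4

91/4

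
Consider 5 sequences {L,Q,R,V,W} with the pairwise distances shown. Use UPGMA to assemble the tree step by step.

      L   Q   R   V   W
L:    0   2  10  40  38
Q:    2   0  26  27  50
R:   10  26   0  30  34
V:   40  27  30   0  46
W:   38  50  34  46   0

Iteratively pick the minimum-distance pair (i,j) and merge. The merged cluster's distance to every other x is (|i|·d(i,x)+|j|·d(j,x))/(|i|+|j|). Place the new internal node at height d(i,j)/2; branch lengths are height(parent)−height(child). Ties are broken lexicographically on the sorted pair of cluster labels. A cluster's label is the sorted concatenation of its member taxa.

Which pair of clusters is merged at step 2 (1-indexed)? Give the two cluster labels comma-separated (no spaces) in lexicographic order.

step 1: merge (L,Q) at d=2; branch lengths L→1, Q→1; new cluster LQ
  updated: d(LQ,R)=18, d(LQ,V)=67/2, d(LQ,W)=44
step 2: merge (LQ,R) at d=18; branch lengths LQ→8, R→9; new cluster LQR
  updated: d(LQR,V)=97/3, d(LQR,W)=122/3
step 3: merge (LQR,V) at d=97/3; branch lengths LQR→43/6, V→97/6; new cluster LQRV
  updated: d(LQRV,W)=42
step 4: merge (LQRV,W) at d=42; branch lengths LQRV→29/6, W→21; new cluster LQRVW
final tree: ((((L:1,Q:1):8,R:9):43/6,V:97/6):29/6,W:21)
total length: 409/6

LQ,R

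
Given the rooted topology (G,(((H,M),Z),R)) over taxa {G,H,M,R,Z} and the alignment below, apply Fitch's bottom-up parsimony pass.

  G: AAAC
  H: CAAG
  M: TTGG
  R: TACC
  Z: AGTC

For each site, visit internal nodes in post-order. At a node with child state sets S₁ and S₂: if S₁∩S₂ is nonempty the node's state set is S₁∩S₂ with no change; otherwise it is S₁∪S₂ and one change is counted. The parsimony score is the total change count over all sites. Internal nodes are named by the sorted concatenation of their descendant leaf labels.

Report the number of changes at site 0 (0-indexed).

HM@0: {C} ∪ {T} = {C,T} (union, +1)
HMZ@0: {C,T} ∪ {A} = {A,C,T} (union, +1)
HMRZ@0: {A,C,T} ∩ {T} = {T} (intersection, +0)
GHMRZ@0: {A} ∪ {T} = {A,T} (union, +1)
HM@1: {A} ∪ {T} = {A,T} (union, +1)
HMZ@1: {A,T} ∪ {G} = {A,G,T} (union, +1)
HMRZ@1: {A,G,T} ∩ {A} = {A} (intersection, +0)
GHMRZ@1: {A} ∩ {A} = {A} (intersection, +0)
HM@2: {A} ∪ {G} = {A,G} (union, +1)
HMZ@2: {A,G} ∪ {T} = {A,G,T} (union, +1)
HMRZ@2: {A,G,T} ∪ {C} = {A,C,G,T} (union, +1)
GHMRZ@2: {A} ∩ {A,C,G,T} = {A} (intersection, +0)
HM@3: {G} ∩ {G} = {G} (intersection, +0)
HMZ@3: {G} ∪ {C} = {C,G} (union, +1)
HMRZ@3: {C,G} ∩ {C} = {C} (intersection, +0)
GHMRZ@3: {C} ∩ {C} = {C} (intersection, +0)
per-site changes: [3, 2, 3, 1]; total = 9

3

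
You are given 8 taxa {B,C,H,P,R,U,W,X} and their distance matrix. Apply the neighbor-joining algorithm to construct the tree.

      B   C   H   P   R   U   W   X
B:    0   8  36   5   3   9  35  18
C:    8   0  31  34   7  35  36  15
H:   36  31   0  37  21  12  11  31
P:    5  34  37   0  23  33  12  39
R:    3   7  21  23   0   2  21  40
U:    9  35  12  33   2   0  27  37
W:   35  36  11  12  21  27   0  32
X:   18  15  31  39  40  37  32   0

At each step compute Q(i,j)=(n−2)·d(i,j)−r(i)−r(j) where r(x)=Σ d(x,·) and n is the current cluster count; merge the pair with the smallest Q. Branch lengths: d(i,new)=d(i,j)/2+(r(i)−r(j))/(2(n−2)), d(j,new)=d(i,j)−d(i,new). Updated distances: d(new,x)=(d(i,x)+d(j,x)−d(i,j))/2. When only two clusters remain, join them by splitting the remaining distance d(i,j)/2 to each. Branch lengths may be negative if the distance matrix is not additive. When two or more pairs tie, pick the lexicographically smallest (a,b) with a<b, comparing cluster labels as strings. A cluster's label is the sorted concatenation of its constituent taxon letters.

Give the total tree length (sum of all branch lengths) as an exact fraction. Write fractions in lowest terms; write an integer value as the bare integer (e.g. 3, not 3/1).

1061/16

step 1: merge (C,X) at d=15, Q=-288; branch lengths C→11/3, X→34/3; new cluster CX
  updated: d(B,CX)=11/2, d(CX,H)=47/2, d(CX,P)=29, d(CX,R)=16, d(CX,U)=57/2, d(CX,W)=53/2
step 2: merge (H,W) at d=11, Q=-218; branch lengths H→63/10, W→47/10; new cluster HW
  updated: d(B,HW)=30, d(CX,HW)=39/2, d(HW,P)=19, d(HW,R)=31/2, d(HW,U)=14
step 3: merge (B,P) at d=5, Q=-283/2; branch lengths B→-73/16, P→153/16; new cluster BP
  updated: d(BP,CX)=59/4, d(BP,HW)=22, d(BP,R)=21/2, d(BP,U)=37/2
step 4: merge (R,U) at d=2, Q=-101; branch lengths R→-13/6, U→25/6; new cluster RU
  updated: d(BP,RU)=27/2, d(CX,RU)=85/4, d(HW,RU)=55/4
step 5: merge (BP,CX) at d=59/4, Q=-305/4; branch lengths BP→97/16, CX→139/16; new cluster BCPX
  updated: d(BCPX,HW)=107/8, d(BCPX,RU)=10
step 6: merge (BCPX,HW) at d=107/8, Q=-297/8; branch lengths BCPX→77/16, HW→137/16; new cluster BCHPWX
  updated: d(BCHPWX,RU)=83/16
step 7: merge (BCHPWX,RU) at d=83/16; branch lengths BCHPWX→83/32, RU→83/32; new cluster BCHPRUWX
final tree: ((((B:-73/16,P:153/16):97/16,(C:11/3,X:34/3):139/16):77/16,(H:63/10,W:47/10):137/16):83/32,(R:-13/6,U:25/6):83/32)
total length: 1061/16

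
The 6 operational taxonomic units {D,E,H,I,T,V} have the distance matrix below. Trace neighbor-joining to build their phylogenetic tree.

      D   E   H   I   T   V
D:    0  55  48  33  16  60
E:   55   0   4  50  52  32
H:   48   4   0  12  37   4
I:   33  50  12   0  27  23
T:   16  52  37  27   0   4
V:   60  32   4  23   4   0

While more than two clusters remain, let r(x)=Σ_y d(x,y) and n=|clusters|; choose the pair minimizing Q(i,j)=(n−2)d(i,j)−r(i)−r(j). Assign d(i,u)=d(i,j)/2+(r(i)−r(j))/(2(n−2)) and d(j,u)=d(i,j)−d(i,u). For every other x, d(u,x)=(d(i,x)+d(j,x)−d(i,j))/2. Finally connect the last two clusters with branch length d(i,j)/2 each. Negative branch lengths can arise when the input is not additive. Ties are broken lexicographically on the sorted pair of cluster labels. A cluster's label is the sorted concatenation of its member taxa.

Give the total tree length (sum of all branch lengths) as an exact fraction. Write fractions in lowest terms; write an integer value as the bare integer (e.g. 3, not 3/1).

1. join D+T (d=16, Q=-284) ⇒ DT; edges |D|=35/2, |T|=-3/2
  updated: d(DT,E)=91/2, d(DT,H)=69/2, d(DT,I)=22, d(DT,V)=24
2. join E+H (d=4, Q=-174) ⇒ EH; edges |E|=89/6, |H|=-65/6
  updated: d(DT,EH)=38, d(EH,I)=29, d(EH,V)=16
3. join DT+I (d=22, Q=-114) ⇒ DIT; edges |DT|=27/2, |I|=17/2
  updated: d(DIT,EH)=45/2, d(DIT,V)=25/2
4. join DIT+EH (d=45/2, Q=-51) ⇒ DEHIT; edges |DIT|=19/2, |EH|=13
  updated: d(DEHIT,V)=3
5. join DEHIT+V (d=3) ⇒ DEHITV; edges |DEHIT|=3/2, |V|=3/2
final tree: ((((D:35/2,T:-3/2):27/2,I:17/2):19/2,(E:89/6,H:-65/6):13):3/2,V:3/2)
total length: 135/2

135/2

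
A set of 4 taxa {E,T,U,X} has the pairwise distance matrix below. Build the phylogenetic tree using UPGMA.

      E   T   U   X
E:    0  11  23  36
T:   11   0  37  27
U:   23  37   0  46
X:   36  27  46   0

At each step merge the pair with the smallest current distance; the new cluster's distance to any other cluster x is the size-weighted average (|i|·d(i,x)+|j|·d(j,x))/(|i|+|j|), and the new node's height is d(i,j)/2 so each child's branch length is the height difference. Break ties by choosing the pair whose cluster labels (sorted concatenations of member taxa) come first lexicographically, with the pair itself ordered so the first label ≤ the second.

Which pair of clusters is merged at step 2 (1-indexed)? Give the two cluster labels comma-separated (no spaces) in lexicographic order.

step 1: merge (E,T) at d=11; branch lengths E→11/2, T→11/2; new cluster ET
  updated: d(ET,U)=30, d(ET,X)=63/2
step 2: merge (ET,U) at d=30; branch lengths ET→19/2, U→15; new cluster ETU
  updated: d(ETU,X)=109/3
step 3: merge (ETU,X) at d=109/3; branch lengths ETU→19/6, X→109/6; new cluster ETUX
final tree: (((E:11/2,T:11/2):19/2,U:15):19/6,X:109/6)
total length: 341/6

ET,U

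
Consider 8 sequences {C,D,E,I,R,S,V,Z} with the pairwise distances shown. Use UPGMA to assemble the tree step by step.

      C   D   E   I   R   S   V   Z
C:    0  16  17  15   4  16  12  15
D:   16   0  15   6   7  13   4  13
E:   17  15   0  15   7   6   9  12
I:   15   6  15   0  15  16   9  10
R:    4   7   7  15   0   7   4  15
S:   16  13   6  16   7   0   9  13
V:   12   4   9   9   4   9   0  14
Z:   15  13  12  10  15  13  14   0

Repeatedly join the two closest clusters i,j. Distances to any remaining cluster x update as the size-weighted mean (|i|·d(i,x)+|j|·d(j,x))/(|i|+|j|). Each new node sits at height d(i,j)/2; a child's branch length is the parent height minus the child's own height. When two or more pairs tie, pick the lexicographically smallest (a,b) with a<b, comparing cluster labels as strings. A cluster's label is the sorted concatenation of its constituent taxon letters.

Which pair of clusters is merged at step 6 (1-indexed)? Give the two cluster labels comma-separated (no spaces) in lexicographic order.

CDIRV,ES

step 1: merge (C,R) at d=4; branch lengths C→2, R→2; new cluster CR
  updated: d(CR,D)=23/2, d(CR,E)=12, d(CR,I)=15, d(CR,S)=23/2, d(CR,V)=8, d(CR,Z)=15
step 2: merge (D,V) at d=4; branch lengths D→2, V→2; new cluster DV
  updated: d(CR,DV)=39/4, d(DV,E)=12, d(DV,I)=15/2, d(DV,S)=11, d(DV,Z)=27/2
step 3: merge (E,S) at d=6; branch lengths E→3, S→3; new cluster ES
  updated: d(CR,ES)=47/4, d(DV,ES)=23/2, d(ES,I)=31/2, d(ES,Z)=25/2
step 4: merge (DV,I) at d=15/2; branch lengths DV→7/4, I→15/4; new cluster DIV
  updated: d(CR,DIV)=23/2, d(DIV,ES)=77/6, d(DIV,Z)=37/3
step 5: merge (CR,DIV) at d=23/2; branch lengths CR→15/4, DIV→2; new cluster CDIRV
  updated: d(CDIRV,ES)=62/5, d(CDIRV,Z)=67/5
step 6: merge (CDIRV,ES) at d=62/5; branch lengths CDIRV→9/20, ES→16/5; new cluster CDEIRSV
  updated: d(CDEIRSV,Z)=92/7
step 7: merge (CDEIRSV,Z) at d=92/7; branch lengths CDEIRSV→13/35, Z→46/7; new cluster CDEIRSVZ
final tree: ((((C:2,R:2):15/4,((D:2,V:2):7/4,I:15/4):2):9/20,(E:3,S:3):16/5):13/35,Z:46/7)
total length: 2509/70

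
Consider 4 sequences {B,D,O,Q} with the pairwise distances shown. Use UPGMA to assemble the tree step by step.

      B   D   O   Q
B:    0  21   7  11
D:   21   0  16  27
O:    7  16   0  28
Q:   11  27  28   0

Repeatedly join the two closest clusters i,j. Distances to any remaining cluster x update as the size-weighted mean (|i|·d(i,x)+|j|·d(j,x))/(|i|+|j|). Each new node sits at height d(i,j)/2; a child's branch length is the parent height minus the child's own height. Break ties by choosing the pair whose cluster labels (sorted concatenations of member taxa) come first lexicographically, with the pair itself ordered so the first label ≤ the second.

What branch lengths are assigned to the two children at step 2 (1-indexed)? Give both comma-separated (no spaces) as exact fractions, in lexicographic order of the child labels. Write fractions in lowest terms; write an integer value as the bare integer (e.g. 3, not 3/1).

1. join B+O (d=7) ⇒ BO; edges |B|=7/2, |O|=7/2
  updated: d(BO,D)=37/2, d(BO,Q)=39/2
2. join BO+D (d=37/2) ⇒ BDO; edges |BO|=23/4, |D|=37/4
  updated: d(BDO,Q)=22
3. join BDO+Q (d=22) ⇒ BDOQ; edges |BDO|=7/4, |Q|=11
final tree: (((B:7/2,O:7/2):23/4,D:37/4):7/4,Q:11)
total length: 139/4

23/4,37/4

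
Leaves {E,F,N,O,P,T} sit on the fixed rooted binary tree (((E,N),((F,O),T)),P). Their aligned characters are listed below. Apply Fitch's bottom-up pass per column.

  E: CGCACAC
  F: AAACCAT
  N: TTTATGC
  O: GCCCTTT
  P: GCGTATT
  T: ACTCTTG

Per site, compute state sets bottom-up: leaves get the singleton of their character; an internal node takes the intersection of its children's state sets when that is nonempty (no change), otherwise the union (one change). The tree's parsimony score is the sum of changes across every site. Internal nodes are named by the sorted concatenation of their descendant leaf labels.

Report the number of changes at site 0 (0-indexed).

4

[col 0] EN: children E:{C}, N:{T} ∪→ {C,T}; cost 1
[col 0] FO: children F:{A}, O:{G} ∪→ {A,G}; cost 1
[col 0] FOT: children FO:{A,G}, T:{A} ∩→ {A}; cost 0
[col 0] EFNOT: children EN:{C,T}, FOT:{A} ∪→ {A,C,T}; cost 1
[col 0] EFNOPT: children EFNOT:{A,C,T}, P:{G} ∪→ {A,C,G,T}; cost 1
[col 1] EN: children E:{G}, N:{T} ∪→ {G,T}; cost 1
[col 1] FO: children F:{A}, O:{C} ∪→ {A,C}; cost 1
[col 1] FOT: children FO:{A,C}, T:{C} ∩→ {C}; cost 0
[col 1] EFNOT: children EN:{G,T}, FOT:{C} ∪→ {C,G,T}; cost 1
[col 1] EFNOPT: children EFNOT:{C,G,T}, P:{C} ∩→ {C}; cost 0
[col 2] EN: children E:{C}, N:{T} ∪→ {C,T}; cost 1
[col 2] FO: children F:{A}, O:{C} ∪→ {A,C}; cost 1
[col 2] FOT: children FO:{A,C}, T:{T} ∪→ {A,C,T}; cost 1
[col 2] EFNOT: children EN:{C,T}, FOT:{A,C,T} ∩→ {C,T}; cost 0
[col 2] EFNOPT: children EFNOT:{C,T}, P:{G} ∪→ {C,G,T}; cost 1
[col 3] EN: children E:{A}, N:{A} ∩→ {A}; cost 0
[col 3] FO: children F:{C}, O:{C} ∩→ {C}; cost 0
[col 3] FOT: children FO:{C}, T:{C} ∩→ {C}; cost 0
[col 3] EFNOT: children EN:{A}, FOT:{C} ∪→ {A,C}; cost 1
[col 3] EFNOPT: children EFNOT:{A,C}, P:{T} ∪→ {A,C,T}; cost 1
[col 4] EN: children E:{C}, N:{T} ∪→ {C,T}; cost 1
[col 4] FO: children F:{C}, O:{T} ∪→ {C,T}; cost 1
[col 4] FOT: children FO:{C,T}, T:{T} ∩→ {T}; cost 0
[col 4] EFNOT: children EN:{C,T}, FOT:{T} ∩→ {T}; cost 0
[col 4] EFNOPT: children EFNOT:{T}, P:{A} ∪→ {A,T}; cost 1
[col 5] EN: children E:{A}, N:{G} ∪→ {A,G}; cost 1
[col 5] FO: children F:{A}, O:{T} ∪→ {A,T}; cost 1
[col 5] FOT: children FO:{A,T}, T:{T} ∩→ {T}; cost 0
[col 5] EFNOT: children EN:{A,G}, FOT:{T} ∪→ {A,G,T}; cost 1
[col 5] EFNOPT: children EFNOT:{A,G,T}, P:{T} ∩→ {T}; cost 0
[col 6] EN: children E:{C}, N:{C} ∩→ {C}; cost 0
[col 6] FO: children F:{T}, O:{T} ∩→ {T}; cost 0
[col 6] FOT: children FO:{T}, T:{G} ∪→ {G,T}; cost 1
[col 6] EFNOT: children EN:{C}, FOT:{G,T} ∪→ {C,G,T}; cost 1
[col 6] EFNOPT: children EFNOT:{C,G,T}, P:{T} ∩→ {T}; cost 0
per-site changes: [4, 3, 4, 2, 3, 3, 2]; total = 21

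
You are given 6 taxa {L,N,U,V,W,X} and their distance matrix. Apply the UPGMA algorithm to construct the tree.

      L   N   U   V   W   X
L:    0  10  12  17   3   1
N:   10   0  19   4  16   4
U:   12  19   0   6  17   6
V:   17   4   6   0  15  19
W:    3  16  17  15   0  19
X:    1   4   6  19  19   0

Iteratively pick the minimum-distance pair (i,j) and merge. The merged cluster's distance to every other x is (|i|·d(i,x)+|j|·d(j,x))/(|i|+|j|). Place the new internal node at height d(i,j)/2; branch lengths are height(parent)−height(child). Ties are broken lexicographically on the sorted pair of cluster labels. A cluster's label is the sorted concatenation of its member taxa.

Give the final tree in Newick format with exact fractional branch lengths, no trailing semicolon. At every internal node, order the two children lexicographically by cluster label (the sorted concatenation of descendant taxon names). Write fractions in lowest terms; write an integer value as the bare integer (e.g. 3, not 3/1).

step 1: merge (L,X) at d=1; branch lengths L→1/2, X→1/2; new cluster LX
  updated: d(LX,N)=7, d(LX,U)=9, d(LX,V)=18, d(LX,W)=11
step 2: merge (N,V) at d=4; branch lengths N→2, V→2; new cluster NV
  updated: d(LX,NV)=25/2, d(NV,U)=25/2, d(NV,W)=31/2
step 3: merge (LX,U) at d=9; branch lengths LX→4, U→9/2; new cluster LUX
  updated: d(LUX,NV)=25/2, d(LUX,W)=13
step 4: merge (LUX,NV) at d=25/2; branch lengths LUX→7/4, NV→17/4; new cluster LNUVX
  updated: d(LNUVX,W)=14
step 5: merge (LNUVX,W) at d=14; branch lengths LNUVX→3/4, W→7; new cluster LNUVWX
final tree: ((((L:1/2,X:1/2):4,U:9/2):7/4,(N:2,V:2):17/4):3/4,W:7)
total length: 109/4

((((L:1/2,X:1/2):4,U:9/2):7/4,(N:2,V:2):17/4):3/4,W:7)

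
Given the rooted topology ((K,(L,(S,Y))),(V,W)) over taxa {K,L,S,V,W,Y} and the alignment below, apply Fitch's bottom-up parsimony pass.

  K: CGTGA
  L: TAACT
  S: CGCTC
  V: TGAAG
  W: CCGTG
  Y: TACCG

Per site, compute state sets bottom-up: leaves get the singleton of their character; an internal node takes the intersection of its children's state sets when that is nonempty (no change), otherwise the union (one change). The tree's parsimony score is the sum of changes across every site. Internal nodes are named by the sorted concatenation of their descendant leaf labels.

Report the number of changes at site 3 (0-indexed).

4

site 0, node SY: S={C} ∪ Y={T} → {C,T} (+1)
site 0, node LSY: L={T} ∩ SY={C,T} → {T} (+0)
site 0, node KLSY: K={C} ∪ LSY={T} → {C,T} (+1)
site 0, node VW: V={T} ∪ W={C} → {C,T} (+1)
site 0, node KLSVWY: KLSY={C,T} ∩ VW={C,T} → {C,T} (+0)
site 1, node SY: S={G} ∪ Y={A} → {A,G} (+1)
site 1, node LSY: L={A} ∩ SY={A,G} → {A} (+0)
site 1, node KLSY: K={G} ∪ LSY={A} → {A,G} (+1)
site 1, node VW: V={G} ∪ W={C} → {C,G} (+1)
site 1, node KLSVWY: KLSY={A,G} ∩ VW={C,G} → {G} (+0)
site 2, node SY: S={C} ∩ Y={C} → {C} (+0)
site 2, node LSY: L={A} ∪ SY={C} → {A,C} (+1)
site 2, node KLSY: K={T} ∪ LSY={A,C} → {A,C,T} (+1)
site 2, node VW: V={A} ∪ W={G} → {A,G} (+1)
site 2, node KLSVWY: KLSY={A,C,T} ∩ VW={A,G} → {A} (+0)
site 3, node SY: S={T} ∪ Y={C} → {C,T} (+1)
site 3, node LSY: L={C} ∩ SY={C,T} → {C} (+0)
site 3, node KLSY: K={G} ∪ LSY={C} → {C,G} (+1)
site 3, node VW: V={A} ∪ W={T} → {A,T} (+1)
site 3, node KLSVWY: KLSY={C,G} ∪ VW={A,T} → {A,C,G,T} (+1)
site 4, node SY: S={C} ∪ Y={G} → {C,G} (+1)
site 4, node LSY: L={T} ∪ SY={C,G} → {C,G,T} (+1)
site 4, node KLSY: K={A} ∪ LSY={C,G,T} → {A,C,G,T} (+1)
site 4, node VW: V={G} ∩ W={G} → {G} (+0)
site 4, node KLSVWY: KLSY={A,C,G,T} ∩ VW={G} → {G} (+0)
per-site changes: [3, 3, 3, 4, 3]; total = 16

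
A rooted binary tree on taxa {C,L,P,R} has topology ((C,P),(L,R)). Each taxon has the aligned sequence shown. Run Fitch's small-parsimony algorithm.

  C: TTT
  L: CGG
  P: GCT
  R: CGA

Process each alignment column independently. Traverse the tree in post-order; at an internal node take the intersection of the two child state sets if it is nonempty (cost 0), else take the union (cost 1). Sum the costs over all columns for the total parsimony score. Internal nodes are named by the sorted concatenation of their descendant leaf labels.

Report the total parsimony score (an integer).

[col 0] CP: children C:{T}, P:{G} ∪→ {G,T}; cost 1
[col 0] LR: children L:{C}, R:{C} ∩→ {C}; cost 0
[col 0] CLPR: children CP:{G,T}, LR:{C} ∪→ {C,G,T}; cost 1
[col 1] CP: children C:{T}, P:{C} ∪→ {C,T}; cost 1
[col 1] LR: children L:{G}, R:{G} ∩→ {G}; cost 0
[col 1] CLPR: children CP:{C,T}, LR:{G} ∪→ {C,G,T}; cost 1
[col 2] CP: children C:{T}, P:{T} ∩→ {T}; cost 0
[col 2] LR: children L:{G}, R:{A} ∪→ {A,G}; cost 1
[col 2] CLPR: children CP:{T}, LR:{A,G} ∪→ {A,G,T}; cost 1
per-site changes: [2, 2, 2]; total = 6

6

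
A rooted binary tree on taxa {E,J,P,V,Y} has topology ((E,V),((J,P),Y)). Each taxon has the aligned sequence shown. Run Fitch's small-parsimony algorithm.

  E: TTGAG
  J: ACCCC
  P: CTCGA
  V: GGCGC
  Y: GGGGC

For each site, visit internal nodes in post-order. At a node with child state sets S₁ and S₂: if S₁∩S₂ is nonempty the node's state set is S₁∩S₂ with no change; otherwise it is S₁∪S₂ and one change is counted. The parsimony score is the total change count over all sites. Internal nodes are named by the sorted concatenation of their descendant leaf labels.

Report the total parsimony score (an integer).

[col 0] EV: children E:{T}, V:{G} ∪→ {G,T}; cost 1
[col 0] JP: children J:{A}, P:{C} ∪→ {A,C}; cost 1
[col 0] JPY: children JP:{A,C}, Y:{G} ∪→ {A,C,G}; cost 1
[col 0] EJPVY: children EV:{G,T}, JPY:{A,C,G} ∩→ {G}; cost 0
[col 1] EV: children E:{T}, V:{G} ∪→ {G,T}; cost 1
[col 1] JP: children J:{C}, P:{T} ∪→ {C,T}; cost 1
[col 1] JPY: children JP:{C,T}, Y:{G} ∪→ {C,G,T}; cost 1
[col 1] EJPVY: children EV:{G,T}, JPY:{C,G,T} ∩→ {G,T}; cost 0
[col 2] EV: children E:{G}, V:{C} ∪→ {C,G}; cost 1
[col 2] JP: children J:{C}, P:{C} ∩→ {C}; cost 0
[col 2] JPY: children JP:{C}, Y:{G} ∪→ {C,G}; cost 1
[col 2] EJPVY: children EV:{C,G}, JPY:{C,G} ∩→ {C,G}; cost 0
[col 3] EV: children E:{A}, V:{G} ∪→ {A,G}; cost 1
[col 3] JP: children J:{C}, P:{G} ∪→ {C,G}; cost 1
[col 3] JPY: children JP:{C,G}, Y:{G} ∩→ {G}; cost 0
[col 3] EJPVY: children EV:{A,G}, JPY:{G} ∩→ {G}; cost 0
[col 4] EV: children E:{G}, V:{C} ∪→ {C,G}; cost 1
[col 4] JP: children J:{C}, P:{A} ∪→ {A,C}; cost 1
[col 4] JPY: children JP:{A,C}, Y:{C} ∩→ {C}; cost 0
[col 4] EJPVY: children EV:{C,G}, JPY:{C} ∩→ {C}; cost 0
per-site changes: [3, 3, 2, 2, 2]; total = 12

12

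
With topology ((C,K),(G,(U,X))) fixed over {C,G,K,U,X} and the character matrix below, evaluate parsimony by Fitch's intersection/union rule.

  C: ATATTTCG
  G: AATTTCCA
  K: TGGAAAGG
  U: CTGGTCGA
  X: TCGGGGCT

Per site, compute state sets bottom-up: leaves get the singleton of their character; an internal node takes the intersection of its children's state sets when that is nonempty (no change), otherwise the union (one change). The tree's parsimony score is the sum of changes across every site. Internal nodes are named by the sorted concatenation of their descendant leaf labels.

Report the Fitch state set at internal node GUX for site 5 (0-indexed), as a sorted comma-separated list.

C

CK@0: {A} ∪ {T} = {A,T} (union, +1)
UX@0: {C} ∪ {T} = {C,T} (union, +1)
GUX@0: {A} ∪ {C,T} = {A,C,T} (union, +1)
CGKUX@0: {A,T} ∩ {A,C,T} = {A,T} (intersection, +0)
CK@1: {T} ∪ {G} = {G,T} (union, +1)
UX@1: {T} ∪ {C} = {C,T} (union, +1)
GUX@1: {A} ∪ {C,T} = {A,C,T} (union, +1)
CGKUX@1: {G,T} ∩ {A,C,T} = {T} (intersection, +0)
CK@2: {A} ∪ {G} = {A,G} (union, +1)
UX@2: {G} ∩ {G} = {G} (intersection, +0)
GUX@2: {T} ∪ {G} = {G,T} (union, +1)
CGKUX@2: {A,G} ∩ {G,T} = {G} (intersection, +0)
CK@3: {T} ∪ {A} = {A,T} (union, +1)
UX@3: {G} ∩ {G} = {G} (intersection, +0)
GUX@3: {T} ∪ {G} = {G,T} (union, +1)
CGKUX@3: {A,T} ∩ {G,T} = {T} (intersection, +0)
CK@4: {T} ∪ {A} = {A,T} (union, +1)
UX@4: {T} ∪ {G} = {G,T} (union, +1)
GUX@4: {T} ∩ {G,T} = {T} (intersection, +0)
CGKUX@4: {A,T} ∩ {T} = {T} (intersection, +0)
CK@5: {T} ∪ {A} = {A,T} (union, +1)
UX@5: {C} ∪ {G} = {C,G} (union, +1)
GUX@5: {C} ∩ {C,G} = {C} (intersection, +0)
CGKUX@5: {A,T} ∪ {C} = {A,C,T} (union, +1)
CK@6: {C} ∪ {G} = {C,G} (union, +1)
UX@6: {G} ∪ {C} = {C,G} (union, +1)
GUX@6: {C} ∩ {C,G} = {C} (intersection, +0)
CGKUX@6: {C,G} ∩ {C} = {C} (intersection, +0)
CK@7: {G} ∩ {G} = {G} (intersection, +0)
UX@7: {A} ∪ {T} = {A,T} (union, +1)
GUX@7: {A} ∩ {A,T} = {A} (intersection, +0)
CGKUX@7: {G} ∪ {A} = {A,G} (union, +1)
per-site changes: [3, 3, 2, 2, 2, 3, 2, 2]; total = 19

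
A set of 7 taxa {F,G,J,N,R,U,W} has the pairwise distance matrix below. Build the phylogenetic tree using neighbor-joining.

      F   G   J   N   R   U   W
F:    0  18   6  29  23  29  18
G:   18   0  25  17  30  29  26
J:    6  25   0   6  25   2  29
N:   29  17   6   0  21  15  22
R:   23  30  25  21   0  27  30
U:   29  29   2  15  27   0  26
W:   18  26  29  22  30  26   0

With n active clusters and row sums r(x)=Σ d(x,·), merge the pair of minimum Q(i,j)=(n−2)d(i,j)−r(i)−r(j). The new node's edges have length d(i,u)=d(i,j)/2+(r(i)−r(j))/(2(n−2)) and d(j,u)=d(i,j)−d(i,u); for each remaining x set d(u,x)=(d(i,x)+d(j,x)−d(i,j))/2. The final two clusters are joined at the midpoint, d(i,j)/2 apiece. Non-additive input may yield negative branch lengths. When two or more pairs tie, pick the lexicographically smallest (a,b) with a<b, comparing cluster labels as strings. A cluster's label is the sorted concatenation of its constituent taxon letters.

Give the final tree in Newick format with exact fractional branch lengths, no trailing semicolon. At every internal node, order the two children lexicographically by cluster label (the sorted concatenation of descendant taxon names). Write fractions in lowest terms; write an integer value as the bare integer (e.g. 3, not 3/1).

step 1: merge (J,U) at d=2, Q=-211; branch lengths J→-5/2, U→9/2; new cluster JU
  updated: d(F,JU)=33/2, d(G,JU)=26, d(JU,N)=19/2, d(JU,R)=25, d(JU,W)=53/2
step 2: merge (JU,N) at d=19/2, Q=-164; branch lengths JU→43/8, N→33/8; new cluster JNU
  updated: d(F,JNU)=18, d(G,JNU)=67/4, d(JNU,R)=73/4, d(JNU,W)=39/2
step 3: merge (JNU,R) at d=73/4, Q=-119; branch lengths JNU→13/3, R→167/12; new cluster JNRU
  updated: d(F,JNRU)=91/8, d(G,JNRU)=57/4, d(JNRU,W)=125/8
step 4: merge (F,W) at d=18, Q=-71; branch lengths F→95/16, W→193/16; new cluster FW
  updated: d(FW,G)=13, d(FW,JNRU)=9/2
step 5: merge (FW,G) at d=13, Q=-127/4; branch lengths FW→13/8, G→91/8; new cluster FGW
  updated: d(FGW,JNRU)=23/8
step 6: merge (FGW,JNRU) at d=23/8; branch lengths FGW→23/16, JNRU→23/16; new cluster FGJNRUW
final tree: (((F:95/16,W:193/16):13/8,G:91/8):23/16,(((J:-5/2,U:9/2):43/8,N:33/8):13/3,R:167/12):23/16)
total length: 509/8

(((F:95/16,W:193/16):13/8,G:91/8):23/16,(((J:-5/2,U:9/2):43/8,N:33/8):13/3,R:167/12):23/16)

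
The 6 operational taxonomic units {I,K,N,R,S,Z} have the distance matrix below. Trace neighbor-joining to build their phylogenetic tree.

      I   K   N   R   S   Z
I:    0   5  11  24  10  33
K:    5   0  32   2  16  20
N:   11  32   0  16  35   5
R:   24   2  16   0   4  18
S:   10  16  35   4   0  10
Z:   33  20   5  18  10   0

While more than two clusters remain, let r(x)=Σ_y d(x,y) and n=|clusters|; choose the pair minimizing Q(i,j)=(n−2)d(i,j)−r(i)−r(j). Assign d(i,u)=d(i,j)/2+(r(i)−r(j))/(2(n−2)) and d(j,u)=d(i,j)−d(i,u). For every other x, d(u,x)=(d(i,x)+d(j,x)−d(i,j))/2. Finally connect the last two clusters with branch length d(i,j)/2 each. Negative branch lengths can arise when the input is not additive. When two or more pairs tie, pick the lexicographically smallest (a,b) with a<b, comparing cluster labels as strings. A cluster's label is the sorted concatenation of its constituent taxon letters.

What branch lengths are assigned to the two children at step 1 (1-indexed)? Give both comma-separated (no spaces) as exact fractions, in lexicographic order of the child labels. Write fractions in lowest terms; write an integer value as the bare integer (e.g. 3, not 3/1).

1. join N+Z (d=5, Q=-165) ⇒ NZ; edges |N|=33/8, |Z|=7/8
  updated: d(I,NZ)=39/2, d(K,NZ)=47/2, d(NZ,R)=29/2, d(NZ,S)=20
2. join I+K (d=5, Q=-90) ⇒ IK; edges |I|=9/2, |K|=1/2
  updated: d(IK,NZ)=19, d(IK,R)=21/2, d(IK,S)=21/2
3. join IK+NZ (d=19, Q=-111/2) ⇒ IKNZ; edges |IK|=49/8, |NZ|=103/8
  updated: d(IKNZ,R)=3, d(IKNZ,S)=23/4
4. join IKNZ+R (d=3, Q=-51/4) ⇒ IKNRZ; edges |IKNZ|=19/8, |R|=5/8
  updated: d(IKNRZ,S)=27/8
5. join IKNRZ+S (d=27/8) ⇒ IKNRSZ; edges |IKNRZ|=27/16, |S|=27/16
final tree: ((((I:9/2,K:1/2):49/8,(N:33/8,Z:7/8):103/8):19/8,R:5/8):27/16,S:27/16)
total length: 283/8

33/8,7/8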